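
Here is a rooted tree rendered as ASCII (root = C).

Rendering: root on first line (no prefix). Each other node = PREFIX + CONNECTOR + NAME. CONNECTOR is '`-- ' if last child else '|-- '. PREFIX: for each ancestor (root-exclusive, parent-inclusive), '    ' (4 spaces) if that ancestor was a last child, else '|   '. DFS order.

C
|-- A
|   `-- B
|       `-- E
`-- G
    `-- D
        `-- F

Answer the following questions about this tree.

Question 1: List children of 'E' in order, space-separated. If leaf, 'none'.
Answer: none

Derivation:
Node E's children (from adjacency): (leaf)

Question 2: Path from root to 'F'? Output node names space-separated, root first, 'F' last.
Answer: C G D F

Derivation:
Walk down from root: C -> G -> D -> F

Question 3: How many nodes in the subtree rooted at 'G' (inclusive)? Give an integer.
Subtree rooted at G contains: D, F, G
Count = 3

Answer: 3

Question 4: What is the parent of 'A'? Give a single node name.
Answer: C

Derivation:
Scan adjacency: A appears as child of C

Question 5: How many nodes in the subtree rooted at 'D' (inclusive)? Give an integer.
Subtree rooted at D contains: D, F
Count = 2

Answer: 2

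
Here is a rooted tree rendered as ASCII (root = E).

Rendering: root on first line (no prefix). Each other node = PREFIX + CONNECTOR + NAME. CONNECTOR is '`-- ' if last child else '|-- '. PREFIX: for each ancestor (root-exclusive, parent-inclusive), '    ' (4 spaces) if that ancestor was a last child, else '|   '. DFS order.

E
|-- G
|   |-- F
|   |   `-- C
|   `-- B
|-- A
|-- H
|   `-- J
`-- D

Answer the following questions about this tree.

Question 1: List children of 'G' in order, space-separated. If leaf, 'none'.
Answer: F B

Derivation:
Node G's children (from adjacency): F, B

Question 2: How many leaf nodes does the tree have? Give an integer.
Answer: 5

Derivation:
Leaves (nodes with no children): A, B, C, D, J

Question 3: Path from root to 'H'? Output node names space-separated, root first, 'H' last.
Walk down from root: E -> H

Answer: E H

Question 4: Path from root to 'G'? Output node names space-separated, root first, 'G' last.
Answer: E G

Derivation:
Walk down from root: E -> G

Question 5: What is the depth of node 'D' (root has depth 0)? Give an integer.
Path from root to D: E -> D
Depth = number of edges = 1

Answer: 1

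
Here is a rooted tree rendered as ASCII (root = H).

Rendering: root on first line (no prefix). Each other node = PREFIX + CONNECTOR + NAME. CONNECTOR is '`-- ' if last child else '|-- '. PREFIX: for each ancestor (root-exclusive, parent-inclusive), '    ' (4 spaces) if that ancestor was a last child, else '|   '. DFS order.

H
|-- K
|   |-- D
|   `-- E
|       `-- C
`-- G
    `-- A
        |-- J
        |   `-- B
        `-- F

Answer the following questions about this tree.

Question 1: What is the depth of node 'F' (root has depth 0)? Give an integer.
Path from root to F: H -> G -> A -> F
Depth = number of edges = 3

Answer: 3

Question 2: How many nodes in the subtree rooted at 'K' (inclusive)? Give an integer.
Answer: 4

Derivation:
Subtree rooted at K contains: C, D, E, K
Count = 4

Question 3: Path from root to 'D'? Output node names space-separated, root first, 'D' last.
Answer: H K D

Derivation:
Walk down from root: H -> K -> D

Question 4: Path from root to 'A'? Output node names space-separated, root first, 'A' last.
Answer: H G A

Derivation:
Walk down from root: H -> G -> A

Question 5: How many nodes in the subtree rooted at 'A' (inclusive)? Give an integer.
Answer: 4

Derivation:
Subtree rooted at A contains: A, B, F, J
Count = 4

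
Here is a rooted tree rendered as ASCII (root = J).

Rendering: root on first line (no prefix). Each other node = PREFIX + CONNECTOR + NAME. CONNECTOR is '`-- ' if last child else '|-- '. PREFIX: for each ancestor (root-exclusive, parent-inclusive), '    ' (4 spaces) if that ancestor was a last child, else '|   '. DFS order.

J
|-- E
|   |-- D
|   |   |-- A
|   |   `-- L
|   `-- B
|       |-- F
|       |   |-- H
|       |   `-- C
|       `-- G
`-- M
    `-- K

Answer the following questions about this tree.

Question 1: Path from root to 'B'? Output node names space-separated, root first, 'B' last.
Walk down from root: J -> E -> B

Answer: J E B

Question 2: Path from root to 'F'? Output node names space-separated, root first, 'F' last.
Answer: J E B F

Derivation:
Walk down from root: J -> E -> B -> F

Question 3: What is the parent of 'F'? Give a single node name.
Scan adjacency: F appears as child of B

Answer: B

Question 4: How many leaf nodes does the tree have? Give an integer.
Answer: 6

Derivation:
Leaves (nodes with no children): A, C, G, H, K, L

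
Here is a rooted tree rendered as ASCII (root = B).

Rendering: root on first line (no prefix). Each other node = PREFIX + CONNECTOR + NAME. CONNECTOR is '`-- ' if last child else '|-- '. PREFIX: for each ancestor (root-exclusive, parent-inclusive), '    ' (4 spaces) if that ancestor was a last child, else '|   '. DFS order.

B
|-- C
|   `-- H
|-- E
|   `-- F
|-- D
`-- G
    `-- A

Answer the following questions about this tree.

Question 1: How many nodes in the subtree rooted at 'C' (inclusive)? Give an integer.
Answer: 2

Derivation:
Subtree rooted at C contains: C, H
Count = 2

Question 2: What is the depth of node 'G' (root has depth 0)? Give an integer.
Answer: 1

Derivation:
Path from root to G: B -> G
Depth = number of edges = 1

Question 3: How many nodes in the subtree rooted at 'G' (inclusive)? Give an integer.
Subtree rooted at G contains: A, G
Count = 2

Answer: 2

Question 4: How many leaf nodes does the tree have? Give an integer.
Leaves (nodes with no children): A, D, F, H

Answer: 4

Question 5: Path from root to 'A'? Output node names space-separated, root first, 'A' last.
Answer: B G A

Derivation:
Walk down from root: B -> G -> A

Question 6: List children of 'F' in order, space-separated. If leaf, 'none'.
Answer: none

Derivation:
Node F's children (from adjacency): (leaf)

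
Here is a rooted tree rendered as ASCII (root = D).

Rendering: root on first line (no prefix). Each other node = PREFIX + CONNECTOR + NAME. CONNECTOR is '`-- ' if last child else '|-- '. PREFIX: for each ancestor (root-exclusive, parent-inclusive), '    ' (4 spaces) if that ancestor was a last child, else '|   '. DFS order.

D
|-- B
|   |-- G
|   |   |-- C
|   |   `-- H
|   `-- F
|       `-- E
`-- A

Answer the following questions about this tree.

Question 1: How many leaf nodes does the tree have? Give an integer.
Leaves (nodes with no children): A, C, E, H

Answer: 4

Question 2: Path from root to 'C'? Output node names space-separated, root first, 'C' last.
Answer: D B G C

Derivation:
Walk down from root: D -> B -> G -> C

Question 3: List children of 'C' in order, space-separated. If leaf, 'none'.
Answer: none

Derivation:
Node C's children (from adjacency): (leaf)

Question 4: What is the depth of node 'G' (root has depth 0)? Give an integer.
Path from root to G: D -> B -> G
Depth = number of edges = 2

Answer: 2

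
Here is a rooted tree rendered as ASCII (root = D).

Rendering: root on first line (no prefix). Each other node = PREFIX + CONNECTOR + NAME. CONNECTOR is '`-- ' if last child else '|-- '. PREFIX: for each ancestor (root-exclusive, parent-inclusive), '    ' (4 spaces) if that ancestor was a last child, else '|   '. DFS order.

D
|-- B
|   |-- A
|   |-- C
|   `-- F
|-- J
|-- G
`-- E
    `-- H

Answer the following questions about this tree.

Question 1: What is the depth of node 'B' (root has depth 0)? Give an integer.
Path from root to B: D -> B
Depth = number of edges = 1

Answer: 1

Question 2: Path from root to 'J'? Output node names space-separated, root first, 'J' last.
Answer: D J

Derivation:
Walk down from root: D -> J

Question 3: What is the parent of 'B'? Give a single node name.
Scan adjacency: B appears as child of D

Answer: D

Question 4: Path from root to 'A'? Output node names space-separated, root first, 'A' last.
Answer: D B A

Derivation:
Walk down from root: D -> B -> A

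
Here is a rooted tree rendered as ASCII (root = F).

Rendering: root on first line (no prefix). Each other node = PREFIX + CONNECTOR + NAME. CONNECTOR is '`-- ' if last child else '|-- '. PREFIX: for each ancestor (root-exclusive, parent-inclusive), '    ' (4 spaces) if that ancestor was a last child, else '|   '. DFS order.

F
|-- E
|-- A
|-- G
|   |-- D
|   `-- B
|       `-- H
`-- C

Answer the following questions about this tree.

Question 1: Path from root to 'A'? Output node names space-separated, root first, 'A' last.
Walk down from root: F -> A

Answer: F A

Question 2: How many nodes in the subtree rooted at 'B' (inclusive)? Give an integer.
Answer: 2

Derivation:
Subtree rooted at B contains: B, H
Count = 2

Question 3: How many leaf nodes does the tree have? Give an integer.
Answer: 5

Derivation:
Leaves (nodes with no children): A, C, D, E, H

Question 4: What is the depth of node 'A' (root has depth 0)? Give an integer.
Path from root to A: F -> A
Depth = number of edges = 1

Answer: 1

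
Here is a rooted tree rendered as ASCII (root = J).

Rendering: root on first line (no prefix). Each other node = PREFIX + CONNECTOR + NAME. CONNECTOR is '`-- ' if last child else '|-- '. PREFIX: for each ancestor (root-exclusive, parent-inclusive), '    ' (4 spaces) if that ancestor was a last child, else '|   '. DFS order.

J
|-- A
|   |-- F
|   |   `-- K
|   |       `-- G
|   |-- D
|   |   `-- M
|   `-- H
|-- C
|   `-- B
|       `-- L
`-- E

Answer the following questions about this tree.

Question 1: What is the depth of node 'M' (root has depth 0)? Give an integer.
Answer: 3

Derivation:
Path from root to M: J -> A -> D -> M
Depth = number of edges = 3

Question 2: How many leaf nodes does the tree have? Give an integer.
Leaves (nodes with no children): E, G, H, L, M

Answer: 5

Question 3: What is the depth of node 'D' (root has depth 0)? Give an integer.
Answer: 2

Derivation:
Path from root to D: J -> A -> D
Depth = number of edges = 2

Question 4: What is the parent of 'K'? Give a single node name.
Scan adjacency: K appears as child of F

Answer: F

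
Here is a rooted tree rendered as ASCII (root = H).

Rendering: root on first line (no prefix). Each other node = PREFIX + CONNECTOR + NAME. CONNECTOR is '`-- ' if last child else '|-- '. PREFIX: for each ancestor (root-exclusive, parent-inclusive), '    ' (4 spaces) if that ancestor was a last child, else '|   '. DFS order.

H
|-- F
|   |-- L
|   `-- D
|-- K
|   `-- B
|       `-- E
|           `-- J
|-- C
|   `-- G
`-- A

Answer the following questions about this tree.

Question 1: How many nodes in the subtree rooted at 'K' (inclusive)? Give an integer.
Answer: 4

Derivation:
Subtree rooted at K contains: B, E, J, K
Count = 4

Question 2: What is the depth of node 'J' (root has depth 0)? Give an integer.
Path from root to J: H -> K -> B -> E -> J
Depth = number of edges = 4

Answer: 4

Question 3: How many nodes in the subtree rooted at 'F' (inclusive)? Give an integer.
Answer: 3

Derivation:
Subtree rooted at F contains: D, F, L
Count = 3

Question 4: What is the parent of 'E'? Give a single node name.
Answer: B

Derivation:
Scan adjacency: E appears as child of B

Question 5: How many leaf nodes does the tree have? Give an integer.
Answer: 5

Derivation:
Leaves (nodes with no children): A, D, G, J, L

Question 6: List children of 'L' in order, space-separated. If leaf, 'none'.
Node L's children (from adjacency): (leaf)

Answer: none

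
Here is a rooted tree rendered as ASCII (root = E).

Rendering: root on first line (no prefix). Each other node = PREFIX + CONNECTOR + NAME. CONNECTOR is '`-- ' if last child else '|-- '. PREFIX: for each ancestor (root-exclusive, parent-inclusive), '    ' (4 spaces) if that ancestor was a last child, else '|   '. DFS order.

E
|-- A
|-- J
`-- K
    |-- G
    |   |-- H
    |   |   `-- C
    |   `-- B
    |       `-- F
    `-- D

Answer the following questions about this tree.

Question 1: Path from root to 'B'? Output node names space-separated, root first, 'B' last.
Walk down from root: E -> K -> G -> B

Answer: E K G B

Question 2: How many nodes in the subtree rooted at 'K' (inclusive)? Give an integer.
Subtree rooted at K contains: B, C, D, F, G, H, K
Count = 7

Answer: 7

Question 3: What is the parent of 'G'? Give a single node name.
Answer: K

Derivation:
Scan adjacency: G appears as child of K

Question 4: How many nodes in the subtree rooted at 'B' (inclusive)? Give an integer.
Answer: 2

Derivation:
Subtree rooted at B contains: B, F
Count = 2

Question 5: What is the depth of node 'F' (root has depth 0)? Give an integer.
Answer: 4

Derivation:
Path from root to F: E -> K -> G -> B -> F
Depth = number of edges = 4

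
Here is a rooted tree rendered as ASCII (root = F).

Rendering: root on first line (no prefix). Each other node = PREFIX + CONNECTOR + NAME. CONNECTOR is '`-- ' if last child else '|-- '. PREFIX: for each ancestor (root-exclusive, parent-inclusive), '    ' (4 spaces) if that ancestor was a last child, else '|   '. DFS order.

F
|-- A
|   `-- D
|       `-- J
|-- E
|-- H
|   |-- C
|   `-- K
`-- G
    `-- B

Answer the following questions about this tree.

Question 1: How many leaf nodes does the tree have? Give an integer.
Answer: 5

Derivation:
Leaves (nodes with no children): B, C, E, J, K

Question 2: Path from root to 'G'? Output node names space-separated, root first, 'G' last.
Answer: F G

Derivation:
Walk down from root: F -> G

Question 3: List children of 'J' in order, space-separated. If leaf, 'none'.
Node J's children (from adjacency): (leaf)

Answer: none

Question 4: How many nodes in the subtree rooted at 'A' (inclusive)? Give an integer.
Answer: 3

Derivation:
Subtree rooted at A contains: A, D, J
Count = 3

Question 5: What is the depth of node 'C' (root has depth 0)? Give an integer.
Path from root to C: F -> H -> C
Depth = number of edges = 2

Answer: 2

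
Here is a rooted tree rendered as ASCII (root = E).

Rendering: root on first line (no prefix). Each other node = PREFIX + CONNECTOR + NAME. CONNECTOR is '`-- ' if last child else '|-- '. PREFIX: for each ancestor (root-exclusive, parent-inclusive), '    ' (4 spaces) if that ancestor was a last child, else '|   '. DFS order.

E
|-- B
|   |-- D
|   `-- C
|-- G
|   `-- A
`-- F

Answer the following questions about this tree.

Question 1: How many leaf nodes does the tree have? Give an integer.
Answer: 4

Derivation:
Leaves (nodes with no children): A, C, D, F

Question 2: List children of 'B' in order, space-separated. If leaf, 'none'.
Node B's children (from adjacency): D, C

Answer: D C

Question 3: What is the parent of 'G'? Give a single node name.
Answer: E

Derivation:
Scan adjacency: G appears as child of E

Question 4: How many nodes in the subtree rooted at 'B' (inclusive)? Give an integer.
Answer: 3

Derivation:
Subtree rooted at B contains: B, C, D
Count = 3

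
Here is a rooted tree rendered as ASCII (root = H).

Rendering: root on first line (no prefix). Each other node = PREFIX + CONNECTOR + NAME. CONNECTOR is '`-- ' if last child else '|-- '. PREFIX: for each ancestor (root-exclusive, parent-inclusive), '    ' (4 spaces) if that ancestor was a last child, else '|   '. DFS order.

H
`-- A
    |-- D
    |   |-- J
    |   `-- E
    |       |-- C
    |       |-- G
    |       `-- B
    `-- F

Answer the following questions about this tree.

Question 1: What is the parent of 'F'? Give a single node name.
Answer: A

Derivation:
Scan adjacency: F appears as child of A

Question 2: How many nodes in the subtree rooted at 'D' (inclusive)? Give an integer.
Answer: 6

Derivation:
Subtree rooted at D contains: B, C, D, E, G, J
Count = 6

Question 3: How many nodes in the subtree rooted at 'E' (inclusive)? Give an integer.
Subtree rooted at E contains: B, C, E, G
Count = 4

Answer: 4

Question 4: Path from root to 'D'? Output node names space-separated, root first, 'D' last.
Answer: H A D

Derivation:
Walk down from root: H -> A -> D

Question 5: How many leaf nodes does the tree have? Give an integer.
Leaves (nodes with no children): B, C, F, G, J

Answer: 5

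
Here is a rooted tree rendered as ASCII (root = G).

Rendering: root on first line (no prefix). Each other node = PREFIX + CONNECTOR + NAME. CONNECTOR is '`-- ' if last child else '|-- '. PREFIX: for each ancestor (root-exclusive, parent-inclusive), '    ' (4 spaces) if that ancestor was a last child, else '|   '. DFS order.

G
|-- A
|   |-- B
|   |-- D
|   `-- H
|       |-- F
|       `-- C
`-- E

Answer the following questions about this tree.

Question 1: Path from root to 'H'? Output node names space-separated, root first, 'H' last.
Answer: G A H

Derivation:
Walk down from root: G -> A -> H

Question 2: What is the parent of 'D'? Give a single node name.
Scan adjacency: D appears as child of A

Answer: A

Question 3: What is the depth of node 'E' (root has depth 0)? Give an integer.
Path from root to E: G -> E
Depth = number of edges = 1

Answer: 1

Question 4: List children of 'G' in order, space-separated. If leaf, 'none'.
Node G's children (from adjacency): A, E

Answer: A E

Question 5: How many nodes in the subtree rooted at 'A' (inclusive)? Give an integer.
Answer: 6

Derivation:
Subtree rooted at A contains: A, B, C, D, F, H
Count = 6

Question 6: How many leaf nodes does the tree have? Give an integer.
Answer: 5

Derivation:
Leaves (nodes with no children): B, C, D, E, F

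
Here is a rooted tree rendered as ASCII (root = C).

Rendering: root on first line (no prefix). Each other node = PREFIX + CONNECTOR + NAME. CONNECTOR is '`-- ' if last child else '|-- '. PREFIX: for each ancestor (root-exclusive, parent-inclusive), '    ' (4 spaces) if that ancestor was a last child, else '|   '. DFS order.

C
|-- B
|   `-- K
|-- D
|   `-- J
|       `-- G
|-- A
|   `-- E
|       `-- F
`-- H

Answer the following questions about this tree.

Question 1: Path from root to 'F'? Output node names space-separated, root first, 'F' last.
Walk down from root: C -> A -> E -> F

Answer: C A E F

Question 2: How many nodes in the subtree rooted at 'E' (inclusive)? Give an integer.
Answer: 2

Derivation:
Subtree rooted at E contains: E, F
Count = 2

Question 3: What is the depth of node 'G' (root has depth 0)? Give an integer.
Path from root to G: C -> D -> J -> G
Depth = number of edges = 3

Answer: 3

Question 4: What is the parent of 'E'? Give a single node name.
Scan adjacency: E appears as child of A

Answer: A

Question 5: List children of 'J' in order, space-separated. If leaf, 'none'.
Answer: G

Derivation:
Node J's children (from adjacency): G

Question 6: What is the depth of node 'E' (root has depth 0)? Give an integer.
Path from root to E: C -> A -> E
Depth = number of edges = 2

Answer: 2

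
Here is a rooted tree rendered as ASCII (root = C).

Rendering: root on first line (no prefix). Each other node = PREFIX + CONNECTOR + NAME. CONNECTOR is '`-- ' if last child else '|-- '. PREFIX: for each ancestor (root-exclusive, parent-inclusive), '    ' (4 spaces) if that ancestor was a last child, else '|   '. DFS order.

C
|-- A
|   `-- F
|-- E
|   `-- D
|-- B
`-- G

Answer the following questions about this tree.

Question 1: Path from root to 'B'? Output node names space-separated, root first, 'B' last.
Walk down from root: C -> B

Answer: C B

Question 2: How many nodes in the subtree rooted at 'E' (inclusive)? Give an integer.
Subtree rooted at E contains: D, E
Count = 2

Answer: 2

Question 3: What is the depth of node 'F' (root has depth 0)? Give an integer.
Path from root to F: C -> A -> F
Depth = number of edges = 2

Answer: 2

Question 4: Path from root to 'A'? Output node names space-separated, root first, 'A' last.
Answer: C A

Derivation:
Walk down from root: C -> A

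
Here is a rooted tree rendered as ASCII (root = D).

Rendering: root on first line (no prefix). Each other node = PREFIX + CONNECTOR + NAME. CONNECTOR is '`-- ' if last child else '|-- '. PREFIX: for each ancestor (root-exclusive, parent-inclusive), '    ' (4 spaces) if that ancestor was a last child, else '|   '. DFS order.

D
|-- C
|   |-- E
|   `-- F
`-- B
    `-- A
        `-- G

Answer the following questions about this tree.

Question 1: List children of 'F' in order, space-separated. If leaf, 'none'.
Node F's children (from adjacency): (leaf)

Answer: none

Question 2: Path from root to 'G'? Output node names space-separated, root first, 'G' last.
Walk down from root: D -> B -> A -> G

Answer: D B A G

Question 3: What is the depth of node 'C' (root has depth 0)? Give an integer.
Answer: 1

Derivation:
Path from root to C: D -> C
Depth = number of edges = 1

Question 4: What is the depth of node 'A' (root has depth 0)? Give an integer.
Answer: 2

Derivation:
Path from root to A: D -> B -> A
Depth = number of edges = 2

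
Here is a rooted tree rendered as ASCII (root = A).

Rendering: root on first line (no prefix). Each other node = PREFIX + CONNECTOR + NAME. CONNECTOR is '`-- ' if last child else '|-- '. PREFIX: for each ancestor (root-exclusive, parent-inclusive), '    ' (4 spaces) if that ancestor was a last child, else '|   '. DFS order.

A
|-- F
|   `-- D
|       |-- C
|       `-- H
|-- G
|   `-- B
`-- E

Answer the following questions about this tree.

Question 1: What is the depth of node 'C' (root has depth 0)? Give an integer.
Path from root to C: A -> F -> D -> C
Depth = number of edges = 3

Answer: 3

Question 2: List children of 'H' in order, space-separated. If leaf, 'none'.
Answer: none

Derivation:
Node H's children (from adjacency): (leaf)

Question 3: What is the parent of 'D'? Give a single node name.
Answer: F

Derivation:
Scan adjacency: D appears as child of F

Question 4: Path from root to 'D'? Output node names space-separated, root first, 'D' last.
Answer: A F D

Derivation:
Walk down from root: A -> F -> D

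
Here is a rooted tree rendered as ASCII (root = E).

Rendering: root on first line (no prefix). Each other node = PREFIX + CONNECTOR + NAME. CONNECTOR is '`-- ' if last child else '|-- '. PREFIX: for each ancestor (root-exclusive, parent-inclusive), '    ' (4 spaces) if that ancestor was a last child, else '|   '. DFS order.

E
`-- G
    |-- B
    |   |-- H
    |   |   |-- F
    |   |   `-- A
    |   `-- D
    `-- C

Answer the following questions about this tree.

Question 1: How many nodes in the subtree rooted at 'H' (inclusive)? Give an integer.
Subtree rooted at H contains: A, F, H
Count = 3

Answer: 3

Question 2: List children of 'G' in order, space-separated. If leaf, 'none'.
Node G's children (from adjacency): B, C

Answer: B C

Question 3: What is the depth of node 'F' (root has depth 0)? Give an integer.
Answer: 4

Derivation:
Path from root to F: E -> G -> B -> H -> F
Depth = number of edges = 4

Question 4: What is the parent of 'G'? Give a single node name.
Scan adjacency: G appears as child of E

Answer: E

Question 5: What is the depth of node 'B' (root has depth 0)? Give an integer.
Answer: 2

Derivation:
Path from root to B: E -> G -> B
Depth = number of edges = 2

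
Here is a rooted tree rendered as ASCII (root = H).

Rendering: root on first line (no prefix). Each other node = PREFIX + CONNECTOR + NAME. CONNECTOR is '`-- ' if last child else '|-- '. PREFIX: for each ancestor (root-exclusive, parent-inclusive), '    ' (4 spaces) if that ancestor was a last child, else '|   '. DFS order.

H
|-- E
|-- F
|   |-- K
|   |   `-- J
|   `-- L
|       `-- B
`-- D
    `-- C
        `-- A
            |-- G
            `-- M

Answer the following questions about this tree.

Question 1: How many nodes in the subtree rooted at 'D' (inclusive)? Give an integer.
Subtree rooted at D contains: A, C, D, G, M
Count = 5

Answer: 5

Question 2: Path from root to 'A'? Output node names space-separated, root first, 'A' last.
Answer: H D C A

Derivation:
Walk down from root: H -> D -> C -> A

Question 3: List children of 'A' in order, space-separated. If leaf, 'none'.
Answer: G M

Derivation:
Node A's children (from adjacency): G, M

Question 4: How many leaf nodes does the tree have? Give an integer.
Answer: 5

Derivation:
Leaves (nodes with no children): B, E, G, J, M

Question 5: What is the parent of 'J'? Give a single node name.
Scan adjacency: J appears as child of K

Answer: K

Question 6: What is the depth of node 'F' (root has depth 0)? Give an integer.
Path from root to F: H -> F
Depth = number of edges = 1

Answer: 1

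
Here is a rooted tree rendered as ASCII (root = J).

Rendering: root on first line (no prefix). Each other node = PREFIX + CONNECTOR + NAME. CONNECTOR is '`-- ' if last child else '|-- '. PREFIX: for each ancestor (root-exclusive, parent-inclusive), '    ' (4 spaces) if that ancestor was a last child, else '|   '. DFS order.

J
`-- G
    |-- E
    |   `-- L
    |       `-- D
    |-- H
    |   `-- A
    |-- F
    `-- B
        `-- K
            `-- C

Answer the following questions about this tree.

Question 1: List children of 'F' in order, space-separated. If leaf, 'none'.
Node F's children (from adjacency): (leaf)

Answer: none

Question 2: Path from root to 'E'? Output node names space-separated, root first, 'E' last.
Walk down from root: J -> G -> E

Answer: J G E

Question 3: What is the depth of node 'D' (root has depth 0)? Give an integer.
Answer: 4

Derivation:
Path from root to D: J -> G -> E -> L -> D
Depth = number of edges = 4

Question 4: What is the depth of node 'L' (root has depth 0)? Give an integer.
Answer: 3

Derivation:
Path from root to L: J -> G -> E -> L
Depth = number of edges = 3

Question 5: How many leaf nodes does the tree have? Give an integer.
Answer: 4

Derivation:
Leaves (nodes with no children): A, C, D, F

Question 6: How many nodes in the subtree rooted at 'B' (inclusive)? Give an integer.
Subtree rooted at B contains: B, C, K
Count = 3

Answer: 3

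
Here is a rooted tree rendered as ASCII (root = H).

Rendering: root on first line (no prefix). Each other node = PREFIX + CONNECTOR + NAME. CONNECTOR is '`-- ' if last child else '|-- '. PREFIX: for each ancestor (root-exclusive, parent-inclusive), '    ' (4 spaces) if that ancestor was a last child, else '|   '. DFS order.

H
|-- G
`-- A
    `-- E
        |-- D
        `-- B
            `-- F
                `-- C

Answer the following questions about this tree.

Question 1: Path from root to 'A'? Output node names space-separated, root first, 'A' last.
Answer: H A

Derivation:
Walk down from root: H -> A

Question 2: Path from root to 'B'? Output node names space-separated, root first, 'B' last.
Answer: H A E B

Derivation:
Walk down from root: H -> A -> E -> B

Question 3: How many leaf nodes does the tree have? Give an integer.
Answer: 3

Derivation:
Leaves (nodes with no children): C, D, G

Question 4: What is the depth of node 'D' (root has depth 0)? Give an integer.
Answer: 3

Derivation:
Path from root to D: H -> A -> E -> D
Depth = number of edges = 3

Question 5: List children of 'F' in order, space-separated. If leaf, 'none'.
Node F's children (from adjacency): C

Answer: C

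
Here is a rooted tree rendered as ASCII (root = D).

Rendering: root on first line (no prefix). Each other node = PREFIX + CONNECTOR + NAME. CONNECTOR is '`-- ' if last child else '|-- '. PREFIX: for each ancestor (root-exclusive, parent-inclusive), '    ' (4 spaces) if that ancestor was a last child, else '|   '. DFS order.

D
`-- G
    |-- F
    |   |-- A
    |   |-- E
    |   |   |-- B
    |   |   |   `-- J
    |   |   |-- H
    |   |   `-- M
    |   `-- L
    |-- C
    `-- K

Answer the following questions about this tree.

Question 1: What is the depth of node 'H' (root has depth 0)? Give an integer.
Path from root to H: D -> G -> F -> E -> H
Depth = number of edges = 4

Answer: 4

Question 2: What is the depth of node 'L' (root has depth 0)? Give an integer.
Path from root to L: D -> G -> F -> L
Depth = number of edges = 3

Answer: 3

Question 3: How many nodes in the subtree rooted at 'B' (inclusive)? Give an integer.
Answer: 2

Derivation:
Subtree rooted at B contains: B, J
Count = 2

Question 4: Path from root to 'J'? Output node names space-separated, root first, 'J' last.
Answer: D G F E B J

Derivation:
Walk down from root: D -> G -> F -> E -> B -> J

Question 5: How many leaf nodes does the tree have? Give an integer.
Leaves (nodes with no children): A, C, H, J, K, L, M

Answer: 7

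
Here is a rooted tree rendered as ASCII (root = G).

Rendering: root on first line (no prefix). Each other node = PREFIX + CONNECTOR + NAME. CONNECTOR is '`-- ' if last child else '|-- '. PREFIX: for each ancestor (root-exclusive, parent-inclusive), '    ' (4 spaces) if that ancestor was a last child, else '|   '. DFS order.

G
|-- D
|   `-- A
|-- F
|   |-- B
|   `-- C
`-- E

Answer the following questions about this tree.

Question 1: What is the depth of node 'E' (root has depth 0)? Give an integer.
Answer: 1

Derivation:
Path from root to E: G -> E
Depth = number of edges = 1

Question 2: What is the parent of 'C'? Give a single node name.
Answer: F

Derivation:
Scan adjacency: C appears as child of F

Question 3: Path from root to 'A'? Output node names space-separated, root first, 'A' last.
Answer: G D A

Derivation:
Walk down from root: G -> D -> A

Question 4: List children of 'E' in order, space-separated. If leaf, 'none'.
Node E's children (from adjacency): (leaf)

Answer: none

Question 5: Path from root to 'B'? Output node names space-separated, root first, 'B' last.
Walk down from root: G -> F -> B

Answer: G F B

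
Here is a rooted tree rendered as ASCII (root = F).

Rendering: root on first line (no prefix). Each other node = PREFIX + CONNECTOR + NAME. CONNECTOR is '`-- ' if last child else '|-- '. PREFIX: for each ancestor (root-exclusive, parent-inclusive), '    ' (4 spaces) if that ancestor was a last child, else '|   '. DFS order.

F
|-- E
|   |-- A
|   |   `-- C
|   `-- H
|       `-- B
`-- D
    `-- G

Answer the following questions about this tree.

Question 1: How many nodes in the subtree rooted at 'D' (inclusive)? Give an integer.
Answer: 2

Derivation:
Subtree rooted at D contains: D, G
Count = 2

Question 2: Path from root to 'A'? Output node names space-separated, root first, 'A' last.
Answer: F E A

Derivation:
Walk down from root: F -> E -> A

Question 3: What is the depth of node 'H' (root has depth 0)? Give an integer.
Answer: 2

Derivation:
Path from root to H: F -> E -> H
Depth = number of edges = 2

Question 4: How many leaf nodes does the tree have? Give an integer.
Answer: 3

Derivation:
Leaves (nodes with no children): B, C, G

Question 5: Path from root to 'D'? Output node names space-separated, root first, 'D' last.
Walk down from root: F -> D

Answer: F D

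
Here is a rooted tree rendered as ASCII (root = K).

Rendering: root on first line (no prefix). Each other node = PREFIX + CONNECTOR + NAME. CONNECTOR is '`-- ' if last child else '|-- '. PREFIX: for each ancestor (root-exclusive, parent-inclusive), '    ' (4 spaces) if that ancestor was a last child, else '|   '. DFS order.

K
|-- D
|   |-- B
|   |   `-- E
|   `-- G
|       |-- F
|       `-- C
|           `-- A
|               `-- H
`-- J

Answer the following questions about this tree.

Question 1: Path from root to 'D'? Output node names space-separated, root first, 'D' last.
Answer: K D

Derivation:
Walk down from root: K -> D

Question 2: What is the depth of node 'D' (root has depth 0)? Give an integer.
Answer: 1

Derivation:
Path from root to D: K -> D
Depth = number of edges = 1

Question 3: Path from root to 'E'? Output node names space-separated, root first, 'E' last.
Answer: K D B E

Derivation:
Walk down from root: K -> D -> B -> E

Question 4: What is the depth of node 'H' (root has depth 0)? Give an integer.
Path from root to H: K -> D -> G -> C -> A -> H
Depth = number of edges = 5

Answer: 5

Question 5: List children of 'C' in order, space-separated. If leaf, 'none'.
Node C's children (from adjacency): A

Answer: A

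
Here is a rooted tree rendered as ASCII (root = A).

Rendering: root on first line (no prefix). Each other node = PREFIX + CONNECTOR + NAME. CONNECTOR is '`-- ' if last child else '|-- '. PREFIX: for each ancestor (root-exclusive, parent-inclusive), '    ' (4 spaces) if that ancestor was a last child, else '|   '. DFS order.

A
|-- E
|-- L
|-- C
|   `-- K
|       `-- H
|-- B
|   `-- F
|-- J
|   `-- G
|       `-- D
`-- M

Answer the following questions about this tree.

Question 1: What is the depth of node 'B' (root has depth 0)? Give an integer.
Answer: 1

Derivation:
Path from root to B: A -> B
Depth = number of edges = 1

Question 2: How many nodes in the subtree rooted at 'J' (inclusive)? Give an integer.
Answer: 3

Derivation:
Subtree rooted at J contains: D, G, J
Count = 3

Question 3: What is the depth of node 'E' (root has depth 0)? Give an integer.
Answer: 1

Derivation:
Path from root to E: A -> E
Depth = number of edges = 1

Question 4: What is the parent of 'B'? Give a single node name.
Scan adjacency: B appears as child of A

Answer: A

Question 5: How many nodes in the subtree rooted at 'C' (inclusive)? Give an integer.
Answer: 3

Derivation:
Subtree rooted at C contains: C, H, K
Count = 3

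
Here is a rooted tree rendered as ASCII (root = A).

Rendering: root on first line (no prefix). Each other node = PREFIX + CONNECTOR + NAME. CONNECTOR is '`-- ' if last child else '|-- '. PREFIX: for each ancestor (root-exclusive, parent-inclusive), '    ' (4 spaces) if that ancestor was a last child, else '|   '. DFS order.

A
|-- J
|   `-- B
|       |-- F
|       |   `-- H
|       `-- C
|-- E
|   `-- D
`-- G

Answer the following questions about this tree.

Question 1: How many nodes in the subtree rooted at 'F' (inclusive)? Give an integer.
Answer: 2

Derivation:
Subtree rooted at F contains: F, H
Count = 2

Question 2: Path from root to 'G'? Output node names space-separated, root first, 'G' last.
Walk down from root: A -> G

Answer: A G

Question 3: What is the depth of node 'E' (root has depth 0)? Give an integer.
Answer: 1

Derivation:
Path from root to E: A -> E
Depth = number of edges = 1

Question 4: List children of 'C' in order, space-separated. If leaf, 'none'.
Node C's children (from adjacency): (leaf)

Answer: none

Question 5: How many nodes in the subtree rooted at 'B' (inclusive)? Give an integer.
Answer: 4

Derivation:
Subtree rooted at B contains: B, C, F, H
Count = 4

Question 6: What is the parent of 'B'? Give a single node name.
Answer: J

Derivation:
Scan adjacency: B appears as child of J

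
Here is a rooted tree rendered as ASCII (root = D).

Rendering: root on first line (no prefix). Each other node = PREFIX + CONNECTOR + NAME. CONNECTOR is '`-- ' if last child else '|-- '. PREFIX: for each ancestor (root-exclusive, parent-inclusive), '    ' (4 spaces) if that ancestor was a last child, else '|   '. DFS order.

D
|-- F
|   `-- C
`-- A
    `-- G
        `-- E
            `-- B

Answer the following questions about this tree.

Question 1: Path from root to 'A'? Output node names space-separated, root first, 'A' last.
Walk down from root: D -> A

Answer: D A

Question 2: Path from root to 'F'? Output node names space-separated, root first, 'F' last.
Answer: D F

Derivation:
Walk down from root: D -> F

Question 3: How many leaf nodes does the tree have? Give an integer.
Answer: 2

Derivation:
Leaves (nodes with no children): B, C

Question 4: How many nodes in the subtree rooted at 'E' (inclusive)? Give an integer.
Answer: 2

Derivation:
Subtree rooted at E contains: B, E
Count = 2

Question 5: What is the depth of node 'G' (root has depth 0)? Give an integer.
Answer: 2

Derivation:
Path from root to G: D -> A -> G
Depth = number of edges = 2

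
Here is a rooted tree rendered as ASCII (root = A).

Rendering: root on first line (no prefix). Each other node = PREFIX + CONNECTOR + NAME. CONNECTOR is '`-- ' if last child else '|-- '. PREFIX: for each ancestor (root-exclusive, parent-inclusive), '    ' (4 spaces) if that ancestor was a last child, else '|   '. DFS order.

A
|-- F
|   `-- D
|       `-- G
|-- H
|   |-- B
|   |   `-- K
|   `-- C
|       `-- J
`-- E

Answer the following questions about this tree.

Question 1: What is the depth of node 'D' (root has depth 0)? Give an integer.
Answer: 2

Derivation:
Path from root to D: A -> F -> D
Depth = number of edges = 2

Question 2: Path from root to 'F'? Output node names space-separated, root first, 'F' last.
Walk down from root: A -> F

Answer: A F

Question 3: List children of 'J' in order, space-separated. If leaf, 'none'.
Node J's children (from adjacency): (leaf)

Answer: none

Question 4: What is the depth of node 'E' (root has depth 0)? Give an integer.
Answer: 1

Derivation:
Path from root to E: A -> E
Depth = number of edges = 1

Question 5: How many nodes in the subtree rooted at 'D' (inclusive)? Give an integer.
Subtree rooted at D contains: D, G
Count = 2

Answer: 2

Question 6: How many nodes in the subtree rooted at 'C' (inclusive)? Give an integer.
Answer: 2

Derivation:
Subtree rooted at C contains: C, J
Count = 2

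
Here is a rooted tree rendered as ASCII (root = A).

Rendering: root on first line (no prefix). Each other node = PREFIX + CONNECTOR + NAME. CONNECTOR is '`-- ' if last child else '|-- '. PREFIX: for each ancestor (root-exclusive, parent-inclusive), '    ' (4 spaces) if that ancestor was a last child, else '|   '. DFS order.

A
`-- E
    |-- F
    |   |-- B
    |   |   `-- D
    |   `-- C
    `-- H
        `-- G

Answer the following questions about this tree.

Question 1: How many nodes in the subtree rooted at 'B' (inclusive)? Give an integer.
Answer: 2

Derivation:
Subtree rooted at B contains: B, D
Count = 2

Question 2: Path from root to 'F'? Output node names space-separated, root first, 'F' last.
Walk down from root: A -> E -> F

Answer: A E F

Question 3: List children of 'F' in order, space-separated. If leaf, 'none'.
Node F's children (from adjacency): B, C

Answer: B C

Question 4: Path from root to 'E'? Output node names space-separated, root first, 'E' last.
Walk down from root: A -> E

Answer: A E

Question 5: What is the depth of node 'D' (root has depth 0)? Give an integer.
Path from root to D: A -> E -> F -> B -> D
Depth = number of edges = 4

Answer: 4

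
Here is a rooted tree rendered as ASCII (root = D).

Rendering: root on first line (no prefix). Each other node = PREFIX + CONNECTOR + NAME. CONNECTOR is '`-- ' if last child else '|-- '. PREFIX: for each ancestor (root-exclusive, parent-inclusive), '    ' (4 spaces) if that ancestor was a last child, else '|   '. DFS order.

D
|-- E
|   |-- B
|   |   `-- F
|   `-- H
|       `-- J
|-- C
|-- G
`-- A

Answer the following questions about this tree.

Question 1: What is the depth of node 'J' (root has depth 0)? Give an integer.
Path from root to J: D -> E -> H -> J
Depth = number of edges = 3

Answer: 3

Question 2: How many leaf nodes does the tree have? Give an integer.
Leaves (nodes with no children): A, C, F, G, J

Answer: 5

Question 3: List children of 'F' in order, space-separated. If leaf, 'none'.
Node F's children (from adjacency): (leaf)

Answer: none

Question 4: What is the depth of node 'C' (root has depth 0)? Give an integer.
Path from root to C: D -> C
Depth = number of edges = 1

Answer: 1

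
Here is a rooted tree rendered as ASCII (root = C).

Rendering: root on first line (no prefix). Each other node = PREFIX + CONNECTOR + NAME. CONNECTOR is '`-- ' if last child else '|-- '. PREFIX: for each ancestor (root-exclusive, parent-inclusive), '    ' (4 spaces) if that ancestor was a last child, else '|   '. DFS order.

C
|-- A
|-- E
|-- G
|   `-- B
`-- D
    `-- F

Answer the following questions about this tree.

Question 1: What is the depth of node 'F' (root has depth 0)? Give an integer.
Path from root to F: C -> D -> F
Depth = number of edges = 2

Answer: 2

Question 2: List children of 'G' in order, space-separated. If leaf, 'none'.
Answer: B

Derivation:
Node G's children (from adjacency): B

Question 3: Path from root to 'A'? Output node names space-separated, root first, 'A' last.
Walk down from root: C -> A

Answer: C A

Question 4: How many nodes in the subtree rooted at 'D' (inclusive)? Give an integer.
Subtree rooted at D contains: D, F
Count = 2

Answer: 2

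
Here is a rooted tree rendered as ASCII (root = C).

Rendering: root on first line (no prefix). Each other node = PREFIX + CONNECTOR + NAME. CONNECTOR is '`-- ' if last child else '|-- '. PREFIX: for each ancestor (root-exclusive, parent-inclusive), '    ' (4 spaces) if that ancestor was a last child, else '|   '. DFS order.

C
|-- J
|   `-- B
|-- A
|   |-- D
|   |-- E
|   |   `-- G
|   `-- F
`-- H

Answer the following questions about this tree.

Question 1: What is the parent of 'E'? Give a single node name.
Scan adjacency: E appears as child of A

Answer: A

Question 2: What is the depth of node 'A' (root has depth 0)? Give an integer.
Answer: 1

Derivation:
Path from root to A: C -> A
Depth = number of edges = 1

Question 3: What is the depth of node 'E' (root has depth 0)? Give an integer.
Answer: 2

Derivation:
Path from root to E: C -> A -> E
Depth = number of edges = 2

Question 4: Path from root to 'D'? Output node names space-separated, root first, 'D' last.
Walk down from root: C -> A -> D

Answer: C A D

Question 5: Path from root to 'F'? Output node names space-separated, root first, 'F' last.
Answer: C A F

Derivation:
Walk down from root: C -> A -> F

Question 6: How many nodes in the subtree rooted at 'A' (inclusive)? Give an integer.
Answer: 5

Derivation:
Subtree rooted at A contains: A, D, E, F, G
Count = 5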